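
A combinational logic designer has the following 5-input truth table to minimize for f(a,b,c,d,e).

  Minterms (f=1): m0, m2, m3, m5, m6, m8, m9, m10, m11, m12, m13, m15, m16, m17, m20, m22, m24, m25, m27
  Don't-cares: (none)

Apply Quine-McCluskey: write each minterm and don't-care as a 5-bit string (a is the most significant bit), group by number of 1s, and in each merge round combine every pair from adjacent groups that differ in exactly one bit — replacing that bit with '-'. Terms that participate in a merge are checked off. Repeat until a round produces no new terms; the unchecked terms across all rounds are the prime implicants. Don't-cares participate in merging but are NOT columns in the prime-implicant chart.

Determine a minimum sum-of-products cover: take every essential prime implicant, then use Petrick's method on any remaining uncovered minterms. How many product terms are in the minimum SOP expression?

size-2^0 implicants → 00000(✓)  00010(✓)  00011(✓)  00101(✓)  00110(✓)  01000(✓)  01001(✓)  01010(✓)  01011(✓)  01100(✓)  01101(✓)  01111(✓)  10000(✓)  10001(✓)  10100(✓)  10110(✓)  11000(✓)  11001(✓)  11011(✓)
size-2^1 implicants → -0000(✓)  -0110  -1000(✓)  -1001(✓)  -1011(✓)  0-000(✓)  0-010(✓)  0-011(✓)  0-101  00-10  000-0(✓)  0001-(✓)  01-00(✓)  01-01(✓)  01-11(✓)  010-0(✓)  010-1(✓)  0100-(✓)  0101-(✓)  011-1(✓)  0110-(✓)  1-000(✓)  1-001(✓)  10-00  1000-(✓)  101-0  110-1(✓)  1100-(✓)
size-2^2 implicants → --000  -10-1  -100-  0-0-0  0-01-  01--1  01-0-  010--  1-00-
Unchecked terms (primes): --000, -0110, -10-1, -100-, 0-0-0, 0-01-, 0-101, 00-10, 01--1, 01-0-, 010--, 1-00-, 10-00, 101-0
Minterm coverage:
  m0 ⊆ --000,0-0-0
  m2 ⊆ 0-0-0,0-01-,00-10
  m3 ⊆ 0-01- [E]
  m5 ⊆ 0-101 [E]
  m6 ⊆ -0110,00-10
  m8 ⊆ --000,-100-,0-0-0,01-0-,010--
  m9 ⊆ -10-1,-100-,01--1,01-0-,010--
  m10 ⊆ 0-0-0,0-01-,010--
  m11 ⊆ -10-1,0-01-,01--1,010--
  m12 ⊆ 01-0- [E]
  m13 ⊆ 0-101,01--1,01-0-
  m15 ⊆ 01--1 [E]
  m16 ⊆ --000,1-00-,10-00
  m17 ⊆ 1-00- [E]
  m20 ⊆ 10-00,101-0
  m22 ⊆ -0110,101-0
  m24 ⊆ --000,-100-,1-00-
  m25 ⊆ -10-1,-100-,1-00-
  m27 ⊆ -10-1 [E]
E = {-10-1, 0-01-, 0-101, 01--1, 01-0-, 1-00-}
Petrick residual → --000, -0110, 10-00
Cover = c'd'e' + b'cde' + bc'e + a'c'd + a'cd'e + a'be + a'bd' + ac'd' + ab'd'e'  |cover|=9

9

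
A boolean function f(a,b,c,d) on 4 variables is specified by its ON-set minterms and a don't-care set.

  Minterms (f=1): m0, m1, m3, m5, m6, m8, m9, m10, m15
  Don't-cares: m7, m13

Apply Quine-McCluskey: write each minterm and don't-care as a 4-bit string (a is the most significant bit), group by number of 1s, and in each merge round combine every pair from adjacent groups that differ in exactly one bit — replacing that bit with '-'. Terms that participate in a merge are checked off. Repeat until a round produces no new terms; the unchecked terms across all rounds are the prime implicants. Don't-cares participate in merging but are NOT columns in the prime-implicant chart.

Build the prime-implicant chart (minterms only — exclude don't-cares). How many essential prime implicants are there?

[col 0] 0000*, 0001*, 0011*, 0101*, 0110*, 0111*, 1000*, 1001*, 1010*, 1101*, 1111*
[col 1] -000*, -001*, -101*, -111*, 0-01*, 0-11*, 00-1*, 000-*, 01-1*, 011-, 1-01*, 10-0, 100-*, 11-1*
[col 2] --01, -00-, -1-1, 0--1
Prime implicants: --01, -00-, -1-1, 0--1, 011-, 10-0
PI chart (minterm → PIs covering it):
  0 | -00-  (sole → essential)
  1 | --01,-00-,0--1
  3 | 0--1  (sole → essential)
  5 | --01,-1-1,0--1
  6 | 011-  (sole → essential)
  8 | -00-,10-0
  9 | --01,-00-
  10 | 10-0  (sole → essential)
  15 | -1-1  (sole → essential)
Essential prime implicants: -00-, -1-1, 0--1, 011-, 10-0

5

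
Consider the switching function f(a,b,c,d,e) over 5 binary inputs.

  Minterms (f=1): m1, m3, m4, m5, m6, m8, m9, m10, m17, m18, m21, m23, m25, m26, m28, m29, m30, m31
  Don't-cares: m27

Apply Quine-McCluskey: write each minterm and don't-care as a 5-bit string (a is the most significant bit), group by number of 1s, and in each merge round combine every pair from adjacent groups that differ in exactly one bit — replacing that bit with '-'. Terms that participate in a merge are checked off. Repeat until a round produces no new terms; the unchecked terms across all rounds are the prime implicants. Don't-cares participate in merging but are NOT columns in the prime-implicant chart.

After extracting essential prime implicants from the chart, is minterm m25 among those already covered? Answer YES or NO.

[col 0] 00001*, 00011*, 00100*, 00101*, 00110*, 01000*, 01001*, 01010*, 10001*, 10010*, 10101*, 10111*, 11001*, 11010*, 11011*, 11100*, 11101*, 11110*, 11111*
[col 1] -0001*, -0101*, -1001*, -1010, 0-001*, 00-01*, 000-1, 001-0, 0010-, 010-0, 0100-, 1-001*, 1-010, 1-101*, 1-111*, 10-01*, 101-1*, 11-01*, 11-10*, 11-11*, 110-1*, 1101-*, 111-0*, 111-1*, 1110-*, 1111-*
[col 2] --001, -0-01, 1--01, 1-1-1, 11--1, 11-1-, 111--
Prime implicants: --001, -0-01, -1010, 000-1, 001-0, 0010-, 010-0, 0100-, 1--01, 1-010, 1-1-1, 11--1, 11-1-, 111--
PI chart (minterm → PIs covering it):
  1 | --001,-0-01,000-1
  3 | 000-1  (sole → essential)
  4 | 001-0,0010-
  5 | -0-01,0010-
  6 | 001-0  (sole → essential)
  8 | 010-0,0100-
  9 | --001,0100-
  10 | -1010,010-0
  17 | --001,-0-01,1--01
  18 | 1-010  (sole → essential)
  21 | -0-01,1--01,1-1-1
  23 | 1-1-1  (sole → essential)
  25 | --001,1--01,11--1
  26 | -1010,1-010,11-1-
  28 | 111--  (sole → essential)
  29 | 1--01,1-1-1,11--1,111--
  30 | 11-1-,111--
  31 | 1-1-1,11--1,11-1-,111--
Essential prime implicants: 000-1, 001-0, 1-010, 1-1-1, 111--

NO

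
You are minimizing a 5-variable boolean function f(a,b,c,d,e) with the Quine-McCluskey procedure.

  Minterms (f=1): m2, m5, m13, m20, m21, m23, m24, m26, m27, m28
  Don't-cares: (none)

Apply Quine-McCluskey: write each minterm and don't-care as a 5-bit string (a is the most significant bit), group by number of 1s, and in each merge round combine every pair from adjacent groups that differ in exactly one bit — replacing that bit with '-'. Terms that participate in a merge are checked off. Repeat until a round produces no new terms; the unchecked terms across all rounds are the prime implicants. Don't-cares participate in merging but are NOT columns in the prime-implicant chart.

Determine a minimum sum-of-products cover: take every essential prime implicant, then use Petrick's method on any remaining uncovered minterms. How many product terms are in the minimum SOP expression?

6

Round 0: 00010 00101✓ 01101✓ 10100✓ 10101✓ 10111✓ 11000✓ 11010✓ 11011✓ 11100✓
Round 1: -0101 0-101 1-100 101-1 1010- 11-00 110-0 1101-
PIs = {-0101, 0-101, 00010, 1-100, 101-1, 1010-, 11-00, 110-0, 1101-}
Coverage chart:
  m2: 00010 ←essential
  m5: -0101,0-101
  m13: 0-101 ←essential
  m20: 1-100,1010-
  m21: -0101,101-1,1010-
  m23: 101-1 ←essential
  m24: 11-00,110-0
  m26: 110-0,1101-
  m27: 1101- ←essential
  m28: 1-100,11-00
Essential: 0-101, 00010, 101-1, 1101-
Petrick residual → 1-100, 11-00
Min cover (6 terms): a'cd'e + a'b'c'de' + acd'e' + ab'ce + abd'e' + abc'd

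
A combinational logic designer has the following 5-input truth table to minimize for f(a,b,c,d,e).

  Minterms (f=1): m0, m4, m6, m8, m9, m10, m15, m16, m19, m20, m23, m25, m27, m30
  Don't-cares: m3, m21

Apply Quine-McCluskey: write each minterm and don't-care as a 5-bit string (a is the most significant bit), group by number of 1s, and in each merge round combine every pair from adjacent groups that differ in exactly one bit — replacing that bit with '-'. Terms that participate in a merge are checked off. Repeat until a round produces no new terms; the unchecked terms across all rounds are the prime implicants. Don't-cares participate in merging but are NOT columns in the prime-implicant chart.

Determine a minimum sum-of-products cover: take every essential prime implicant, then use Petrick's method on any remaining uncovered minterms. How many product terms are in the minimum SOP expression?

size-2^0 implicants → 00000(✓)  00011(✓)  00100(✓)  00110(✓)  01000(✓)  01001(✓)  01010(✓)  01111  10000(✓)  10011(✓)  10100(✓)  10101(✓)  10111(✓)  11001(✓)  11011(✓)  11110
size-2^1 implicants → -0000(✓)  -0011  -0100(✓)  -1001  0-000  00-00(✓)  001-0  010-0  0100-  1-011  10-00(✓)  10-11  101-1  1010-  110-1
size-2^2 implicants → -0-00
Unchecked terms (primes): -0-00, -0011, -1001, 0-000, 001-0, 010-0, 0100-, 01111, 1-011, 10-11, 101-1, 1010-, 110-1, 11110
Minterm coverage:
  m0 ⊆ -0-00,0-000
  m4 ⊆ -0-00,001-0
  m6 ⊆ 001-0 [E]
  m8 ⊆ 0-000,010-0,0100-
  m9 ⊆ -1001,0100-
  m10 ⊆ 010-0 [E]
  m15 ⊆ 01111 [E]
  m16 ⊆ -0-00 [E]
  m19 ⊆ -0011,1-011,10-11
  m20 ⊆ -0-00,1010-
  m23 ⊆ 10-11,101-1
  m25 ⊆ -1001,110-1
  m27 ⊆ 1-011,110-1
  m30 ⊆ 11110 [E]
E = {-0-00, 001-0, 010-0, 01111, 11110}
Petrick residual → -1001, 1-011, 10-11
Cover = b'd'e' + bc'd'e + a'b'ce' + a'bc'e' + a'bcde + ac'de + ab'de + abcde'  |cover|=8

8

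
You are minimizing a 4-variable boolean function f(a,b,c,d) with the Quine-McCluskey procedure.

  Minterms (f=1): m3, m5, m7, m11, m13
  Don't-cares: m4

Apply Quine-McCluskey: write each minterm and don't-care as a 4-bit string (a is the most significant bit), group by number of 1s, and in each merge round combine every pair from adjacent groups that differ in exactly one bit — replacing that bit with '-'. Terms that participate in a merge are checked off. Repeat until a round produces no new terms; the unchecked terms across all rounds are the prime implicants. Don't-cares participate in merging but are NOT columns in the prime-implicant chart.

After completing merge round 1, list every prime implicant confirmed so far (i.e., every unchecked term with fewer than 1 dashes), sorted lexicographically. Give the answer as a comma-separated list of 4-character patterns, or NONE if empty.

NONE

[col 0] 0011*, 0100*, 0101*, 0111*, 1011*, 1101*
[col 1] -011, -101, 0-11, 01-1, 010-
Prime implicants: -011, -101, 0-11, 01-1, 010-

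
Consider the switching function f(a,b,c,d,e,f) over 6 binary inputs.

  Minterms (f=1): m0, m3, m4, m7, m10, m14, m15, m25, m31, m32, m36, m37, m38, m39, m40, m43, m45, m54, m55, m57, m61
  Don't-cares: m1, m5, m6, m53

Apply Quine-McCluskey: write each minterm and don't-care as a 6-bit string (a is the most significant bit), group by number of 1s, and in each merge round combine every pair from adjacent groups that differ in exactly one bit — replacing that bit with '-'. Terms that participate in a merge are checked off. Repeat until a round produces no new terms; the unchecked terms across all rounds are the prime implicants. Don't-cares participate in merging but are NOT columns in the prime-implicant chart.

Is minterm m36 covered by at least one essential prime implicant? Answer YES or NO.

[col 0] 000000*, 000001*, 000011*, 000100*, 000101*, 000110*, 000111*, 001010*, 001110*, 001111*, 011001*, 011111*, 100000*, 100100*, 100101*, 100110*, 100111*, 101000*, 101011, 101101*, 110101*, 110110*, 110111*, 111001*, 111101*
[col 1] -00000*, -00100*, -00101*, -00110*, -00111*, -11001, 0-1111, 00-110*, 00-111*, 000-00*, 000-01*, 000-11*, 0000-1*, 00000-*, 0001-0*, 0001-1*, 00010-*, 00011-*, 001-10, 00111-*, 1-0101*, 1-0110*, 1-0111*, 1-1101*, 10-000, 10-101*, 100-00*, 1001-0*, 1001-1*, 10010-*, 10011-*, 11-101*, 1101-1*, 11011-*, 111-01
[col 2] -00-00, -001-0*, -001-1*, -0010-*, -0011-*, 00-11-, 000--1, 000-0-, 0001--*, 1--101, 1-01-1, 1-011-, 1001--*
[col 3] -001--
Prime implicants: -00-00, -001--, -11001, 0-1111, 00-11-, 000--1, 000-0-, 001-10, 1--101, 1-01-1, 1-011-, 10-000, 101011, 111-01
PI chart (minterm → PIs covering it):
  0 | -00-00,000-0-
  3 | 000--1  (sole → essential)
  4 | -00-00,-001--,000-0-
  7 | -001--,00-11-,000--1
  10 | 001-10  (sole → essential)
  14 | 00-11-,001-10
  15 | 0-1111,00-11-
  25 | -11001  (sole → essential)
  31 | 0-1111  (sole → essential)
  32 | -00-00,10-000
  36 | -00-00,-001--
  37 | -001--,1--101,1-01-1
  38 | -001--,1-011-
  39 | -001--,1-01-1,1-011-
  40 | 10-000  (sole → essential)
  43 | 101011  (sole → essential)
  45 | 1--101  (sole → essential)
  54 | 1-011-  (sole → essential)
  55 | 1-01-1,1-011-
  57 | -11001,111-01
  61 | 1--101,111-01
Essential prime implicants: -11001, 0-1111, 000--1, 001-10, 1--101, 1-011-, 10-000, 101011

NO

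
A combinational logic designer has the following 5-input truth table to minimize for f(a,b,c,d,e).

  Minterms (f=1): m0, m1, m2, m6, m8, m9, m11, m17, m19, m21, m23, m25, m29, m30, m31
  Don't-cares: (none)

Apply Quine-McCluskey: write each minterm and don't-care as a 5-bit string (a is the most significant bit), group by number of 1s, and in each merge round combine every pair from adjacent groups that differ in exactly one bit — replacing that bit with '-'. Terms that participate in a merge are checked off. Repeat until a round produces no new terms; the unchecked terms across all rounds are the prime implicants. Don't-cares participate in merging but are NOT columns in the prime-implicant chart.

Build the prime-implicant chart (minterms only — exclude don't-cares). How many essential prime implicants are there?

5

[col 0] 00000*, 00001*, 00010*, 00110*, 01000*, 01001*, 01011*, 10001*, 10011*, 10101*, 10111*, 11001*, 11101*, 11110*, 11111*
[col 1] -0001*, -1001*, 0-000*, 0-001*, 00-10, 000-0, 0000-*, 010-1, 0100-*, 1-001*, 1-101*, 1-111*, 10-01*, 10-11*, 100-1*, 101-1*, 11-01*, 111-1*, 1111-
[col 2] --001, 0-00-, 1--01, 1-1-1, 10--1
Prime implicants: --001, 0-00-, 00-10, 000-0, 010-1, 1--01, 1-1-1, 10--1, 1111-
PI chart (minterm → PIs covering it):
  0 | 0-00-,000-0
  1 | --001,0-00-
  2 | 00-10,000-0
  6 | 00-10  (sole → essential)
  8 | 0-00-  (sole → essential)
  9 | --001,0-00-,010-1
  11 | 010-1  (sole → essential)
  17 | --001,1--01,10--1
  19 | 10--1  (sole → essential)
  21 | 1--01,1-1-1,10--1
  23 | 1-1-1,10--1
  25 | --001,1--01
  29 | 1--01,1-1-1
  30 | 1111-  (sole → essential)
  31 | 1-1-1,1111-
Essential prime implicants: 0-00-, 00-10, 010-1, 10--1, 1111-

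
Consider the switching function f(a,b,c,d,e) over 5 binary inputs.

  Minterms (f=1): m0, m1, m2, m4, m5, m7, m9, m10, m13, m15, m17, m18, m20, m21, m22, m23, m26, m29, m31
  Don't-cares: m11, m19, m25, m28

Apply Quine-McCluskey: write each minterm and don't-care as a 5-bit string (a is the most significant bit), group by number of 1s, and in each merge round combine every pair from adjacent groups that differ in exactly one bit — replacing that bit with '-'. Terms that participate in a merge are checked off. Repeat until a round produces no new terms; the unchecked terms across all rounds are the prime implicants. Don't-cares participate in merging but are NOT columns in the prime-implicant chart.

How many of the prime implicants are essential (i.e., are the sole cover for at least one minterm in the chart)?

2

size-2^0 implicants → 00000(✓)  00001(✓)  00010(✓)  00100(✓)  00101(✓)  00111(✓)  01001(✓)  01010(✓)  01011(✓)  01101(✓)  01111(✓)  10001(✓)  10010(✓)  10011(✓)  10100(✓)  10101(✓)  10110(✓)  10111(✓)  11001(✓)  11010(✓)  11100(✓)  11101(✓)  11111(✓)
size-2^1 implicants → -0001(✓)  -0010(✓)  -0100(✓)  -0101(✓)  -0111(✓)  -1001(✓)  -1010(✓)  -1101(✓)  -1111(✓)  0-001(✓)  0-010(✓)  0-101(✓)  0-111(✓)  00-00(✓)  00-01(✓)  000-0  0000-(✓)  001-1(✓)  0010-(✓)  01-01(✓)  01-11(✓)  010-1(✓)  0101-  011-1(✓)  1-001(✓)  1-010(✓)  1-100(✓)  1-101(✓)  1-111(✓)  10-01(✓)  10-10(✓)  10-11(✓)  100-1(✓)  1001-(✓)  101-0(✓)  101-1(✓)  1010-(✓)  1011-(✓)  11-01(✓)  111-1(✓)  1110-(✓)
size-2^2 implicants → --001(✓)  --010  --101(✓)  --111(✓)  -0-01(✓)  -01-1(✓)  -010-  -1-01(✓)  -11-1(✓)  0--01(✓)  0-1-1(✓)  00-0-  01--1  1--01(✓)  1-1-1(✓)  1-10-  10--1  10-1-  101--
size-2^3 implicants → ---01  --1-1
Unchecked terms (primes): ---01, --010, --1-1, -010-, 00-0-, 000-0, 01--1, 0101-, 1-10-, 10--1, 10-1-, 101--
Minterm coverage:
  m0 ⊆ 00-0-,000-0
  m1 ⊆ ---01,00-0-
  m2 ⊆ --010,000-0
  m4 ⊆ -010-,00-0-
  m5 ⊆ ---01,--1-1,-010-,00-0-
  m7 ⊆ --1-1 [E]
  m9 ⊆ ---01,01--1
  m10 ⊆ --010,0101-
  m13 ⊆ ---01,--1-1,01--1
  m15 ⊆ --1-1,01--1
  m17 ⊆ ---01,10--1
  m18 ⊆ --010,10-1-
  m20 ⊆ -010-,1-10-,101--
  m21 ⊆ ---01,--1-1,-010-,1-10-,10--1,101--
  m22 ⊆ 10-1-,101--
  m23 ⊆ --1-1,10--1,10-1-,101--
  m26 ⊆ --010 [E]
  m29 ⊆ ---01,--1-1,1-10-
  m31 ⊆ --1-1 [E]
E = {--010, --1-1}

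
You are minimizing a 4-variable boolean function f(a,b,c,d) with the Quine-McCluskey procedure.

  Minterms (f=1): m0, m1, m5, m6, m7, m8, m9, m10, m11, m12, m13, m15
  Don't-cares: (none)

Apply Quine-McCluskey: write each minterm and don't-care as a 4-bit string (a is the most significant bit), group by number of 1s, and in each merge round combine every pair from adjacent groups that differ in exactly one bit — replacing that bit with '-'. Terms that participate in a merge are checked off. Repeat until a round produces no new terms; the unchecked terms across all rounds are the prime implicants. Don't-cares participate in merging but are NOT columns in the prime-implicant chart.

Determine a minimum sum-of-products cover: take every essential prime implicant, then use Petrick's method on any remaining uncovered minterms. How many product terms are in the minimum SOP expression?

size-2^0 implicants → 0000(✓)  0001(✓)  0101(✓)  0110(✓)  0111(✓)  1000(✓)  1001(✓)  1010(✓)  1011(✓)  1100(✓)  1101(✓)  1111(✓)
size-2^1 implicants → -000(✓)  -001(✓)  -101(✓)  -111(✓)  0-01(✓)  000-(✓)  01-1(✓)  011-  1-00(✓)  1-01(✓)  1-11(✓)  10-0(✓)  10-1(✓)  100-(✓)  101-(✓)  11-1(✓)  110-(✓)
size-2^2 implicants → --01  -00-  -1-1  1--1  1-0-  10--
Unchecked terms (primes): --01, -00-, -1-1, 011-, 1--1, 1-0-, 10--
Minterm coverage:
  m0 ⊆ -00- [E]
  m1 ⊆ --01,-00-
  m5 ⊆ --01,-1-1
  m6 ⊆ 011- [E]
  m7 ⊆ -1-1,011-
  m8 ⊆ -00-,1-0-,10--
  m9 ⊆ --01,-00-,1--1,1-0-,10--
  m10 ⊆ 10-- [E]
  m11 ⊆ 1--1,10--
  m12 ⊆ 1-0- [E]
  m13 ⊆ --01,-1-1,1--1,1-0-
  m15 ⊆ -1-1,1--1
E = {-00-, 011-, 1-0-, 10--}
Petrick residual → -1-1
Cover = b'c' + bd + a'bc + ac' + ab'  |cover|=5

5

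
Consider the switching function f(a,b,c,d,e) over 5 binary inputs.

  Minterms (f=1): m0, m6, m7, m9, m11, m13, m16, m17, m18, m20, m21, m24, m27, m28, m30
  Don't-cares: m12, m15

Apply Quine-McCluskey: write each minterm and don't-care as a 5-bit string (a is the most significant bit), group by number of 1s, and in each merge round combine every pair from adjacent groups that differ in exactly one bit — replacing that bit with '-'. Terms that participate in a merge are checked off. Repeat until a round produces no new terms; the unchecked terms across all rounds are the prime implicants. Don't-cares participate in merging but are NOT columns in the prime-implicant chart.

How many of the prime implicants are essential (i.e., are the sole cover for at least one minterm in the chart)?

8

Round 0: 00000✓ 00110✓ 00111✓ 01001✓ 01011✓ 01100✓ 01101✓ 01111✓ 10000✓ 10001✓ 10010✓ 10100✓ 10101✓ 11000✓ 11011✓ 11100✓ 11110✓
Round 1: -0000 -1011 -1100 0-111 0011- 01-01✓ 01-11✓ 010-1✓ 011-1✓ 0110- 1-000✓ 1-100✓ 10-00✓ 10-01✓ 100-0 1000-✓ 1010-✓ 11-00✓ 111-0
Round 2: 01--1 1--00 10-0-
PIs = {-0000, -1011, -1100, 0-111, 0011-, 01--1, 0110-, 1--00, 10-0-, 100-0, 111-0}
Coverage chart:
  m0: -0000 ←essential
  m6: 0011- ←essential
  m7: 0-111,0011-
  m9: 01--1 ←essential
  m11: -1011,01--1
  m13: 01--1,0110-
  m16: -0000,1--00,10-0-,100-0
  m17: 10-0- ←essential
  m18: 100-0 ←essential
  m20: 1--00,10-0-
  m21: 10-0- ←essential
  m24: 1--00 ←essential
  m27: -1011 ←essential
  m28: -1100,1--00,111-0
  m30: 111-0 ←essential
Essential: -0000, -1011, 0011-, 01--1, 1--00, 10-0-, 100-0, 111-0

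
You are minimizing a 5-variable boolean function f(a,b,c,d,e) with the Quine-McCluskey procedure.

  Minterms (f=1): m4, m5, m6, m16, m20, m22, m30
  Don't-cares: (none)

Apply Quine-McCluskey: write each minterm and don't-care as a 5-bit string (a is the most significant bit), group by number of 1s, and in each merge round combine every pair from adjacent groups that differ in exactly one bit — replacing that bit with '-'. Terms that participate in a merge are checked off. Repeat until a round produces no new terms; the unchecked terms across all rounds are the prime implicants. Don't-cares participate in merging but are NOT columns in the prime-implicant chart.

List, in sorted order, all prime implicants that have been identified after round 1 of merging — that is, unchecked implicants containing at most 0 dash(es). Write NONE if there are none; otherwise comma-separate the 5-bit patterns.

Round 0: 00100✓ 00101✓ 00110✓ 10000✓ 10100✓ 10110✓ 11110✓
Round 1: -0100✓ -0110✓ 001-0✓ 0010- 1-110 10-00 101-0✓
Round 2: -01-0
PIs = {-01-0, 0010-, 1-110, 10-00}

NONE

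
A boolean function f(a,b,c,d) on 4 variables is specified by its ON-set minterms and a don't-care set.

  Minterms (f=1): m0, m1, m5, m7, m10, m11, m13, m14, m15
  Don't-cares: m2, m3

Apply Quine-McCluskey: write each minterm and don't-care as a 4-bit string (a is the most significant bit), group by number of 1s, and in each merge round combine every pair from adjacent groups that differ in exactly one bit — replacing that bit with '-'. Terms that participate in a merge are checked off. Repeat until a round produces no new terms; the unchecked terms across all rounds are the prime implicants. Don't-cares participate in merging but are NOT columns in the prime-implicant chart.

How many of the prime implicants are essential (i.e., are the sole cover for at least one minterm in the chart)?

size-2^0 implicants → 0000(✓)  0001(✓)  0010(✓)  0011(✓)  0101(✓)  0111(✓)  1010(✓)  1011(✓)  1101(✓)  1110(✓)  1111(✓)
size-2^1 implicants → -010(✓)  -011(✓)  -101(✓)  -111(✓)  0-01(✓)  0-11(✓)  00-0(✓)  00-1(✓)  000-(✓)  001-(✓)  01-1(✓)  1-10(✓)  1-11(✓)  101-(✓)  11-1(✓)  111-(✓)
size-2^2 implicants → --11  -01-  -1-1  0--1  00--  1-1-
Unchecked terms (primes): --11, -01-, -1-1, 0--1, 00--, 1-1-
Minterm coverage:
  m0 ⊆ 00-- [E]
  m1 ⊆ 0--1,00--
  m5 ⊆ -1-1,0--1
  m7 ⊆ --11,-1-1,0--1
  m10 ⊆ -01-,1-1-
  m11 ⊆ --11,-01-,1-1-
  m13 ⊆ -1-1 [E]
  m14 ⊆ 1-1- [E]
  m15 ⊆ --11,-1-1,1-1-
E = {-1-1, 00--, 1-1-}

3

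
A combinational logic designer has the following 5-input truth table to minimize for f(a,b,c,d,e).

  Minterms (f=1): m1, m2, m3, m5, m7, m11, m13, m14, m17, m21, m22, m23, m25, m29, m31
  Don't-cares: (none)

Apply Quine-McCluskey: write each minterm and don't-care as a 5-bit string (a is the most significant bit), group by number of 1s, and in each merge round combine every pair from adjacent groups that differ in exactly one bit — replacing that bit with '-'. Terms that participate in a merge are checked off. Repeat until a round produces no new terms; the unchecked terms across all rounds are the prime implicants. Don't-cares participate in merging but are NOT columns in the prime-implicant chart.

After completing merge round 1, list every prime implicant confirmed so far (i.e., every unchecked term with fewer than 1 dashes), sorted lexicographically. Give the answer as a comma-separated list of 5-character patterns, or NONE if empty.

size-2^0 implicants → 00001(✓)  00010(✓)  00011(✓)  00101(✓)  00111(✓)  01011(✓)  01101(✓)  01110  10001(✓)  10101(✓)  10110(✓)  10111(✓)  11001(✓)  11101(✓)  11111(✓)
size-2^1 implicants → -0001(✓)  -0101(✓)  -0111(✓)  -1101(✓)  0-011  0-101(✓)  00-01(✓)  00-11(✓)  000-1(✓)  0001-  001-1(✓)  1-001(✓)  1-101(✓)  1-111(✓)  10-01(✓)  101-1(✓)  1011-  11-01(✓)  111-1(✓)
size-2^2 implicants → --101  -0-01  -01-1  00--1  1--01  1-1-1
Unchecked terms (primes): --101, -0-01, -01-1, 0-011, 00--1, 0001-, 01110, 1--01, 1-1-1, 1011-

01110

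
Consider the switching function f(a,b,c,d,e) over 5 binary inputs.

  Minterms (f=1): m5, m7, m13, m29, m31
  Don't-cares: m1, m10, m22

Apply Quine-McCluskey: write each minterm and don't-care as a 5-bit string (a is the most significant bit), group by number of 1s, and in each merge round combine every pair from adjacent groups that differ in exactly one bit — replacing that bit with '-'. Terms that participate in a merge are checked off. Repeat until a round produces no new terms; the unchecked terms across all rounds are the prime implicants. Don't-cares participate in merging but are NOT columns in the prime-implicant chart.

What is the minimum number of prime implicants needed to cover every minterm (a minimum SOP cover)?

3

[col 0] 00001*, 00101*, 00111*, 01010, 01101*, 10110, 11101*, 11111*
[col 1] -1101, 0-101, 00-01, 001-1, 111-1
Prime implicants: -1101, 0-101, 00-01, 001-1, 01010, 10110, 111-1
PI chart (minterm → PIs covering it):
  5 | 0-101,00-01,001-1
  7 | 001-1  (sole → essential)
  13 | -1101,0-101
  29 | -1101,111-1
  31 | 111-1  (sole → essential)
Essential prime implicants: 001-1, 111-1
Petrick residual → -1101
Minimum SOP uses 3 PIs: bcd'e + a'b'ce + abce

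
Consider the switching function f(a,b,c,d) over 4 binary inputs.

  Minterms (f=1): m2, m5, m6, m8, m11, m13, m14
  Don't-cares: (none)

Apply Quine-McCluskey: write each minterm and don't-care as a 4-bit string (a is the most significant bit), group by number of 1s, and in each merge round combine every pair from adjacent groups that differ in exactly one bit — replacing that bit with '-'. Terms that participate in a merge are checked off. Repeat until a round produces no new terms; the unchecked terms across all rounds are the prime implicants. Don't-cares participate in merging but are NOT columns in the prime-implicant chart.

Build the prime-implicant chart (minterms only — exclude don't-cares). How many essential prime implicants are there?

Round 0: 0010✓ 0101✓ 0110✓ 1000 1011 1101✓ 1110✓
Round 1: -101 -110 0-10
PIs = {-101, -110, 0-10, 1000, 1011}
Coverage chart:
  m2: 0-10 ←essential
  m5: -101 ←essential
  m6: -110,0-10
  m8: 1000 ←essential
  m11: 1011 ←essential
  m13: -101 ←essential
  m14: -110 ←essential
Essential: -101, -110, 0-10, 1000, 1011

5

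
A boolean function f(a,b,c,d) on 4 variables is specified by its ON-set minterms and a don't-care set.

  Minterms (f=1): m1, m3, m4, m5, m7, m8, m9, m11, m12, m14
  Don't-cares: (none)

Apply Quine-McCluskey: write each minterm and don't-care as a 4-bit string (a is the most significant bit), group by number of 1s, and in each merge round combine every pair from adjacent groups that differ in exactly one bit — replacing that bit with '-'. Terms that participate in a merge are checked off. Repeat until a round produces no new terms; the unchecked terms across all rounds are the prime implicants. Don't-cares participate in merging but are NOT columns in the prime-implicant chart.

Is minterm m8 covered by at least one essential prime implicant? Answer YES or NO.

[col 0] 0001*, 0011*, 0100*, 0101*, 0111*, 1000*, 1001*, 1011*, 1100*, 1110*
[col 1] -001*, -011*, -100, 0-01*, 0-11*, 00-1*, 01-1*, 010-, 1-00, 10-1*, 100-, 11-0
[col 2] -0-1, 0--1
Prime implicants: -0-1, -100, 0--1, 010-, 1-00, 100-, 11-0
PI chart (minterm → PIs covering it):
  1 | -0-1,0--1
  3 | -0-1,0--1
  4 | -100,010-
  5 | 0--1,010-
  7 | 0--1  (sole → essential)
  8 | 1-00,100-
  9 | -0-1,100-
  11 | -0-1  (sole → essential)
  12 | -100,1-00,11-0
  14 | 11-0  (sole → essential)
Essential prime implicants: -0-1, 0--1, 11-0

NO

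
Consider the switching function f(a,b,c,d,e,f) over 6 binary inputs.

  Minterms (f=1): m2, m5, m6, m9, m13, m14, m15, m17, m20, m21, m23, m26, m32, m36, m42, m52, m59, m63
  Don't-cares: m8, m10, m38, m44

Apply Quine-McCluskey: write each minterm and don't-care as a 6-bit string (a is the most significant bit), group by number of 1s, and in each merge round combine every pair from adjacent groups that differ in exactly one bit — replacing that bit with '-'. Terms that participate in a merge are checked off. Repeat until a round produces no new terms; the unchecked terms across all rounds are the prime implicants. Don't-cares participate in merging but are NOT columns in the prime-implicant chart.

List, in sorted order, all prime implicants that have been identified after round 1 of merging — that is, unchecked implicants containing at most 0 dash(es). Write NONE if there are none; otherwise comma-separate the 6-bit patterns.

NONE

Round 0: 000010✓ 000101✓ 000110✓ 001000✓ 001001✓ 001010✓ 001101✓ 001110✓ 001111✓ 010001✓ 010100✓ 010101✓ 010111✓ 011010✓ 100000✓ 100100✓ 100110✓ 101010✓ 101100✓ 110100✓ 111011✓ 111111✓
Round 1: -00110 -01010 -10100 0-0101 0-1010 00-010✓ 00-101 00-110✓ 000-10✓ 001-01 001-10✓ 0010-0 00100- 0011-1 00111- 010-01 0101-1 01010- 1-0100 10-100 100-00 1001-0 111-11
Round 2: 00--10
PIs = {-00110, -01010, -10100, 0-0101, 0-1010, 00--10, 00-101, 001-01, 0010-0, 00100-, 0011-1, 00111-, 010-01, 0101-1, 01010-, 1-0100, 10-100, 100-00, 1001-0, 111-11}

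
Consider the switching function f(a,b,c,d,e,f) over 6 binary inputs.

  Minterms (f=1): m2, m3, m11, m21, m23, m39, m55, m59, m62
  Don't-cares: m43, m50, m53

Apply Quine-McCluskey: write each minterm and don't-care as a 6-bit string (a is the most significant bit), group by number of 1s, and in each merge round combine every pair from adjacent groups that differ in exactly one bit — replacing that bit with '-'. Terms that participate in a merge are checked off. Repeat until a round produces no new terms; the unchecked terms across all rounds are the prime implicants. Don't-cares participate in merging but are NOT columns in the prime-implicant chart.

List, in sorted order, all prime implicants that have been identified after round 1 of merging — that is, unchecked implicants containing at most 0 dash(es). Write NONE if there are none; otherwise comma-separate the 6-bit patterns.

110010, 111110

[col 0] 000010*, 000011*, 001011*, 010101*, 010111*, 100111*, 101011*, 110010, 110101*, 110111*, 111011*, 111110
[col 1] -01011, -10101*, -10111*, 00-011, 00001-, 0101-1*, 1-0111, 1-1011, 1101-1*
[col 2] -101-1
Prime implicants: -01011, -101-1, 00-011, 00001-, 1-0111, 1-1011, 110010, 111110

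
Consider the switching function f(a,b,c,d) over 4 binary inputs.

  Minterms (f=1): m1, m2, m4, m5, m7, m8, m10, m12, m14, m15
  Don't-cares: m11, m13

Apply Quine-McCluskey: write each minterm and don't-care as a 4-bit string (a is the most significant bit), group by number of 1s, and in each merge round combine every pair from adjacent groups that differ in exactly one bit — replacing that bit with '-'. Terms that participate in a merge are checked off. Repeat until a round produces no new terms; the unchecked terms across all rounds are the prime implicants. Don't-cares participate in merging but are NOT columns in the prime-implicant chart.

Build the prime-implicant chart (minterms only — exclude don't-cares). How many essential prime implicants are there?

Round 0: 0001✓ 0010✓ 0100✓ 0101✓ 0111✓ 1000✓ 1010✓ 1011✓ 1100✓ 1101✓ 1110✓ 1111✓
Round 1: -010 -100✓ -101✓ -111✓ 0-01 01-1✓ 010-✓ 1-00✓ 1-10✓ 1-11✓ 10-0✓ 101-✓ 11-0✓ 11-1✓ 110-✓ 111-✓
Round 2: -1-1 -10- 1--0 1-1- 11--
PIs = {-010, -1-1, -10-, 0-01, 1--0, 1-1-, 11--}
Coverage chart:
  m1: 0-01 ←essential
  m2: -010 ←essential
  m4: -10- ←essential
  m5: -1-1,-10-,0-01
  m7: -1-1 ←essential
  m8: 1--0 ←essential
  m10: -010,1--0,1-1-
  m12: -10-,1--0,11--
  m14: 1--0,1-1-,11--
  m15: -1-1,1-1-,11--
Essential: -010, -1-1, -10-, 0-01, 1--0

5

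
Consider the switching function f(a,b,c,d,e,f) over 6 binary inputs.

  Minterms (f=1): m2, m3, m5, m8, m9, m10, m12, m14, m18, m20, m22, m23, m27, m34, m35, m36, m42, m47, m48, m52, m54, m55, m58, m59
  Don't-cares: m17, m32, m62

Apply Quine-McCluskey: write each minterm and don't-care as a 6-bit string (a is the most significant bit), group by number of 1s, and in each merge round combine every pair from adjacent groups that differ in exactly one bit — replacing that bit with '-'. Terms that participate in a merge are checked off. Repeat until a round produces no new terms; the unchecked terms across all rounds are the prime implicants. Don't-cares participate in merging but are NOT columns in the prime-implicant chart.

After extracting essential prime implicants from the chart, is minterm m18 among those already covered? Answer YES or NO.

NO

Round 0: 000010✓ 000011✓ 000101 001000✓ 001001✓ 001010✓ 001100✓ 001110✓ 010001 010010✓ 010100✓ 010110✓ 010111✓ 011011✓ 100000✓ 100010✓ 100011✓ 100100✓ 101010✓ 101111 110000✓ 110100✓ 110110✓ 110111✓ 111010✓ 111011✓ 111110✓
Round 1: -00010✓ -00011✓ -01010✓ -10100✓ -10110✓ -10111✓ -11011 0-0010 00-010✓ 00001-✓ 001-00✓ 001-10✓ 0010-0✓ 00100- 0011-0✓ 010-10 0101-0✓ 01011-✓ 1-0000✓ 1-0100✓ 1-1010 10-010✓ 100-00✓ 1000-0 10001-✓ 11-110 110-00✓ 1101-0✓ 11011-✓ 111-10 11101-
Round 2: -0-010 -0001- -101-0 -1011- 001--0 1-0-00
PIs = {-0-010, -0001-, -101-0, -1011-, -11011, 0-0010, 000101, 001--0, 00100-, 010-10, 010001, 1-0-00, 1-1010, 1000-0, 101111, 11-110, 111-10, 11101-}
Coverage chart:
  m2: -0-010,-0001-,0-0010
  m3: -0001- ←essential
  m5: 000101 ←essential
  m8: 001--0,00100-
  m9: 00100- ←essential
  m10: -0-010,001--0
  m12: 001--0 ←essential
  m14: 001--0 ←essential
  m18: 0-0010,010-10
  m20: -101-0 ←essential
  m22: -101-0,-1011-,010-10
  m23: -1011- ←essential
  m27: -11011 ←essential
  m34: -0-010,-0001-,1000-0
  m35: -0001- ←essential
  m36: 1-0-00 ←essential
  m42: -0-010,1-1010
  m47: 101111 ←essential
  m48: 1-0-00 ←essential
  m52: -101-0,1-0-00
  m54: -101-0,-1011-,11-110
  m55: -1011- ←essential
  m58: 1-1010,111-10,11101-
  m59: -11011,11101-
Essential: -0001-, -101-0, -1011-, -11011, 000101, 001--0, 00100-, 1-0-00, 101111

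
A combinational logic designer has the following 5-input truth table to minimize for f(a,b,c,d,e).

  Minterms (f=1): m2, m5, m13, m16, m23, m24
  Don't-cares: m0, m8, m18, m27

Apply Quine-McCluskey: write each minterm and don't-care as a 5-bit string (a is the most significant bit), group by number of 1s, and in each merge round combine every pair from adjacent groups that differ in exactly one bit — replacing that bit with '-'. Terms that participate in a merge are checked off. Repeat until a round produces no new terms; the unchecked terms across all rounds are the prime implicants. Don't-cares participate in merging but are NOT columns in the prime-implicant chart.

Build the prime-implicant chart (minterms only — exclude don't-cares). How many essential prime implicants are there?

size-2^0 implicants → 00000(✓)  00010(✓)  00101(✓)  01000(✓)  01101(✓)  10000(✓)  10010(✓)  10111  11000(✓)  11011
size-2^1 implicants → -0000(✓)  -0010(✓)  -1000(✓)  0-000(✓)  0-101  000-0(✓)  1-000(✓)  100-0(✓)
size-2^2 implicants → --000  -00-0
Unchecked terms (primes): --000, -00-0, 0-101, 10111, 11011
Minterm coverage:
  m2 ⊆ -00-0 [E]
  m5 ⊆ 0-101 [E]
  m13 ⊆ 0-101 [E]
  m16 ⊆ --000,-00-0
  m23 ⊆ 10111 [E]
  m24 ⊆ --000 [E]
E = {--000, -00-0, 0-101, 10111}

4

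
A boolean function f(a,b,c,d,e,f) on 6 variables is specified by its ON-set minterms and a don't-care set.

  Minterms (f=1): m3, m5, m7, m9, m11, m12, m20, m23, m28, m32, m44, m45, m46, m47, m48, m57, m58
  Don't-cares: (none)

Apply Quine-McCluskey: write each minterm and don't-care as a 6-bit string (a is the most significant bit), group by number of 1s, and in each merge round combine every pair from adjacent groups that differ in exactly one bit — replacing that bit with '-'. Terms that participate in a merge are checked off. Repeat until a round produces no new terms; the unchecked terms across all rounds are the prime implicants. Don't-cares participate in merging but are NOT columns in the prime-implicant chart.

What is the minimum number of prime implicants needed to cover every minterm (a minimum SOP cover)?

10

Round 0: 000011✓ 000101✓ 000111✓ 001001✓ 001011✓ 001100✓ 010100✓ 010111✓ 011100✓ 100000✓ 101100✓ 101101✓ 101110✓ 101111✓ 110000✓ 111001 111010
Round 1: -01100 0-0111 0-1100 00-011 000-11 0001-1 0010-1 01-100 1-0000 1011-0✓ 1011-1✓ 10110-✓ 10111-✓
Round 2: 1011--
PIs = {-01100, 0-0111, 0-1100, 00-011, 000-11, 0001-1, 0010-1, 01-100, 1-0000, 1011--, 111001, 111010}
Coverage chart:
  m3: 00-011,000-11
  m5: 0001-1 ←essential
  m7: 0-0111,000-11,0001-1
  m9: 0010-1 ←essential
  m11: 00-011,0010-1
  m12: -01100,0-1100
  m20: 01-100 ←essential
  m23: 0-0111 ←essential
  m28: 0-1100,01-100
  m32: 1-0000 ←essential
  m44: -01100,1011--
  m45: 1011-- ←essential
  m46: 1011-- ←essential
  m47: 1011-- ←essential
  m48: 1-0000 ←essential
  m57: 111001 ←essential
  m58: 111010 ←essential
Essential: 0-0111, 0001-1, 0010-1, 01-100, 1-0000, 1011--, 111001, 111010
Petrick residual → -01100, 00-011
Min cover (10 terms): b'cde'f' + a'c'def + a'b'd'ef + a'b'c'df + a'b'cd'f + a'bde'f' + ac'd'e'f' + ab'cd + abcd'e'f + abcd'ef'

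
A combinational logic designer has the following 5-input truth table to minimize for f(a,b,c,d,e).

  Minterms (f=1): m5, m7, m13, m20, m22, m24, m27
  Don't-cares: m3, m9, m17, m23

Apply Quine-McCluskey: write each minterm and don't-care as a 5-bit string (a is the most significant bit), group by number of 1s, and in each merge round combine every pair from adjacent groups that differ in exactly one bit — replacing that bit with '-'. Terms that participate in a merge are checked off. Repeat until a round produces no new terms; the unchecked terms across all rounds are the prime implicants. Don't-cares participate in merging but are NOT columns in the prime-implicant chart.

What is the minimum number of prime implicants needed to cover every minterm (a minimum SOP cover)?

5

Round 0: 00011✓ 00101✓ 00111✓ 01001✓ 01101✓ 10001 10100✓ 10110✓ 10111✓ 11000 11011
Round 1: -0111 0-101 00-11 001-1 01-01 101-0 1011-
PIs = {-0111, 0-101, 00-11, 001-1, 01-01, 10001, 101-0, 1011-, 11000, 11011}
Coverage chart:
  m5: 0-101,001-1
  m7: -0111,00-11,001-1
  m13: 0-101,01-01
  m20: 101-0 ←essential
  m22: 101-0,1011-
  m24: 11000 ←essential
  m27: 11011 ←essential
Essential: 101-0, 11000, 11011
Petrick residual → -0111, 0-101
Min cover (5 terms): b'cde + a'cd'e + ab'ce' + abc'd'e' + abc'de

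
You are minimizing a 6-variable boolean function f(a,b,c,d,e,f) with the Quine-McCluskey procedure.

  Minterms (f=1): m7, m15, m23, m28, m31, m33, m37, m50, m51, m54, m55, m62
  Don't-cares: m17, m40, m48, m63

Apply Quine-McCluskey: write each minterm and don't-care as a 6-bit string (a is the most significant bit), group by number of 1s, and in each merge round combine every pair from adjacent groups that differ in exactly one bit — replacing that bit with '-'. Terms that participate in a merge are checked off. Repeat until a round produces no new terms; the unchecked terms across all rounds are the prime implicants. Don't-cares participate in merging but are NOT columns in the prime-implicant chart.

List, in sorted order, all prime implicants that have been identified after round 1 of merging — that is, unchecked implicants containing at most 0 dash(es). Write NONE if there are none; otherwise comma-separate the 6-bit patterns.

010001, 011100, 101000

size-2^0 implicants → 000111(✓)  001111(✓)  010001  010111(✓)  011100  011111(✓)  100001(✓)  100101(✓)  101000  110000(✓)  110010(✓)  110011(✓)  110110(✓)  110111(✓)  111110(✓)  111111(✓)
size-2^1 implicants → -10111(✓)  -11111(✓)  0-0111(✓)  0-1111(✓)  00-111(✓)  01-111(✓)  100-01  11-110(✓)  11-111(✓)  110-10(✓)  110-11(✓)  1100-0  11001-(✓)  11011-(✓)  11111-(✓)
size-2^2 implicants → -1-111  0--111  11-11-  110-1-
Unchecked terms (primes): -1-111, 0--111, 010001, 011100, 100-01, 101000, 11-11-, 110-1-, 1100-0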